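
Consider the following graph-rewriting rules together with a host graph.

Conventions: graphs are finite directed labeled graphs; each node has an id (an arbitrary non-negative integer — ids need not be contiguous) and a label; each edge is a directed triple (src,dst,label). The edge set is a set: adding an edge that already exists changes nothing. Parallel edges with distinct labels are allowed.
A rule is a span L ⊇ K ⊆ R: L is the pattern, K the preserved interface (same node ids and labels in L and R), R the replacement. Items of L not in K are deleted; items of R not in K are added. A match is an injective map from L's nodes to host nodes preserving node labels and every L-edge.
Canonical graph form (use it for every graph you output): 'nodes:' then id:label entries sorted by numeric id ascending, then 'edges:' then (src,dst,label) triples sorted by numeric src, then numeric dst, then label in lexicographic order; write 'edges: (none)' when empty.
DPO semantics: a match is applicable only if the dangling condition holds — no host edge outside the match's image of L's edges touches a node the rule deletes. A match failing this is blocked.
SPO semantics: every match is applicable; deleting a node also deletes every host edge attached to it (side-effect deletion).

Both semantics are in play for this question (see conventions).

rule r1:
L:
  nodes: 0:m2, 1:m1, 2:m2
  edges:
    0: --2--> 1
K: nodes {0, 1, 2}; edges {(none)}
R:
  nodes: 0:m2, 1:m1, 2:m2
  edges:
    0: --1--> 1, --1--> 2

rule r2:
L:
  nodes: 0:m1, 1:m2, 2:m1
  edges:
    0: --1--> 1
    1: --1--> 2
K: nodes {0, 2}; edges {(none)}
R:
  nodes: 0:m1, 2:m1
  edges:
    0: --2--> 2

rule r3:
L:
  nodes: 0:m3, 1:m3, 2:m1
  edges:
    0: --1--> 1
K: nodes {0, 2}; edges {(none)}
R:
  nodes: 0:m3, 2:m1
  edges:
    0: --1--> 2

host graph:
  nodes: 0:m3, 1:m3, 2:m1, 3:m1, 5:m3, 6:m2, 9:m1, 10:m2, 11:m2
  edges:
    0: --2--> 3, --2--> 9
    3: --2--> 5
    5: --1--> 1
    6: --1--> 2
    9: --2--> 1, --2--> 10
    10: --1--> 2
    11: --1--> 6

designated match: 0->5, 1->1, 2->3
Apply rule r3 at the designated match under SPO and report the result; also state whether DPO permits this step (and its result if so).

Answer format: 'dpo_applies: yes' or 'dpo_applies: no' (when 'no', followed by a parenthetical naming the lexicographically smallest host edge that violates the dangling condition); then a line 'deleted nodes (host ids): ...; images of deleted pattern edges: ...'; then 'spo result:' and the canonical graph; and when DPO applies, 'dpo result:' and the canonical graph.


dpo_applies: no
(the rule deletes node 1, which keeps host edge (9,1,2) outside the match image — the dangling condition fails, DPO blocks; SPO proceeds and side-deletes such edges)
deleted nodes (host ids): 1; images of deleted pattern edges: (5,1,1)
spo result:
nodes: 0:m3, 2:m1, 3:m1, 5:m3, 6:m2, 9:m1, 10:m2, 11:m2
edges: (0,3,2); (0,9,2); (3,5,2); (5,3,1); (6,2,1); (9,10,2); (10,2,1); (11,6,1)


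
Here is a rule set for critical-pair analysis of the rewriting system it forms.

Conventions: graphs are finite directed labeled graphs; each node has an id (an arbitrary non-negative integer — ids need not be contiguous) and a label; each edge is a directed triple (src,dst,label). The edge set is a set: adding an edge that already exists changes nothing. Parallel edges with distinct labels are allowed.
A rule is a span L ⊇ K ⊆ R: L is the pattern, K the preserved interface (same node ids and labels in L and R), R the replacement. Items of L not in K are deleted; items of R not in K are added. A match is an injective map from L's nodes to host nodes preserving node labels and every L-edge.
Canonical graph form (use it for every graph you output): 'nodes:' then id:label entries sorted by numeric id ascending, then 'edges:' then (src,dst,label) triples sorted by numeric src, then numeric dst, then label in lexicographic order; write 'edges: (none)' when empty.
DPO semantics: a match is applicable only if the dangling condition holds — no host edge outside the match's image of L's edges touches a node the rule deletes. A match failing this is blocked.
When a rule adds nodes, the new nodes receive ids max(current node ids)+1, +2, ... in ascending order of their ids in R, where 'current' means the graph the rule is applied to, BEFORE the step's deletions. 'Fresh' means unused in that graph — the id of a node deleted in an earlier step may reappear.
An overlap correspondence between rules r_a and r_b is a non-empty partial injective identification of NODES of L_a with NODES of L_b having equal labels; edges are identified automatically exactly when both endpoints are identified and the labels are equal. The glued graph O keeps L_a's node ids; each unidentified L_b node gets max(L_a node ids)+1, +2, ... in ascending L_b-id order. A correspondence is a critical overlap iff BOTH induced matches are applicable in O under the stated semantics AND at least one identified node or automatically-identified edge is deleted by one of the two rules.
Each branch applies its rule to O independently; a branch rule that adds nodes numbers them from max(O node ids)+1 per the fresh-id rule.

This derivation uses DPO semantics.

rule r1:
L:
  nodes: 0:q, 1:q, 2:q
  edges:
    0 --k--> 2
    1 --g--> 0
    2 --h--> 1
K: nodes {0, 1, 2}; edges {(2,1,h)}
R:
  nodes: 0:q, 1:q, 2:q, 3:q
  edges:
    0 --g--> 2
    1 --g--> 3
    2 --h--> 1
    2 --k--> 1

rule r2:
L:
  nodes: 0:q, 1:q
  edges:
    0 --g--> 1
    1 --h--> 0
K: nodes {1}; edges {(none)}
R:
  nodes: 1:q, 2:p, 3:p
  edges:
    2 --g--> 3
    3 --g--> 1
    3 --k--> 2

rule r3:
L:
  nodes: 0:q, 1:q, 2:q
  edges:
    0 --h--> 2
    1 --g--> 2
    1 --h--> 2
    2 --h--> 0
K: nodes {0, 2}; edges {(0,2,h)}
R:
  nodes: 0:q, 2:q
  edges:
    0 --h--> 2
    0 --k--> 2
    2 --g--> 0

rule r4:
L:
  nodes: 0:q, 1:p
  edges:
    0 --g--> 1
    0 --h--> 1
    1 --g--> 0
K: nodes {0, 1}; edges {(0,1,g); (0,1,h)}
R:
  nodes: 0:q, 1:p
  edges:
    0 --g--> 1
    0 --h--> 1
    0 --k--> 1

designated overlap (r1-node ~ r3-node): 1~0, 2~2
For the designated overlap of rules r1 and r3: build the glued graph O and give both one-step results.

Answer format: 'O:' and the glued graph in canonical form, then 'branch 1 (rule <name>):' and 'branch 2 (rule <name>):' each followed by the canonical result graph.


O:
nodes: 0:q, 1:q, 2:q, 3:q
edges: (0,2,k); (1,0,g); (1,2,h); (2,1,h); (3,2,g); (3,2,h)
branch 1 (rule r1):
nodes: 0:q, 1:q, 2:q, 3:q, 4:q
edges: (0,2,g); (1,2,h); (1,4,g); (2,1,h); (2,1,k); (3,2,g); (3,2,h)
branch 2 (rule r3):
nodes: 0:q, 1:q, 2:q
edges: (0,2,k); (1,0,g); (1,2,h); (1,2,k); (2,1,g)


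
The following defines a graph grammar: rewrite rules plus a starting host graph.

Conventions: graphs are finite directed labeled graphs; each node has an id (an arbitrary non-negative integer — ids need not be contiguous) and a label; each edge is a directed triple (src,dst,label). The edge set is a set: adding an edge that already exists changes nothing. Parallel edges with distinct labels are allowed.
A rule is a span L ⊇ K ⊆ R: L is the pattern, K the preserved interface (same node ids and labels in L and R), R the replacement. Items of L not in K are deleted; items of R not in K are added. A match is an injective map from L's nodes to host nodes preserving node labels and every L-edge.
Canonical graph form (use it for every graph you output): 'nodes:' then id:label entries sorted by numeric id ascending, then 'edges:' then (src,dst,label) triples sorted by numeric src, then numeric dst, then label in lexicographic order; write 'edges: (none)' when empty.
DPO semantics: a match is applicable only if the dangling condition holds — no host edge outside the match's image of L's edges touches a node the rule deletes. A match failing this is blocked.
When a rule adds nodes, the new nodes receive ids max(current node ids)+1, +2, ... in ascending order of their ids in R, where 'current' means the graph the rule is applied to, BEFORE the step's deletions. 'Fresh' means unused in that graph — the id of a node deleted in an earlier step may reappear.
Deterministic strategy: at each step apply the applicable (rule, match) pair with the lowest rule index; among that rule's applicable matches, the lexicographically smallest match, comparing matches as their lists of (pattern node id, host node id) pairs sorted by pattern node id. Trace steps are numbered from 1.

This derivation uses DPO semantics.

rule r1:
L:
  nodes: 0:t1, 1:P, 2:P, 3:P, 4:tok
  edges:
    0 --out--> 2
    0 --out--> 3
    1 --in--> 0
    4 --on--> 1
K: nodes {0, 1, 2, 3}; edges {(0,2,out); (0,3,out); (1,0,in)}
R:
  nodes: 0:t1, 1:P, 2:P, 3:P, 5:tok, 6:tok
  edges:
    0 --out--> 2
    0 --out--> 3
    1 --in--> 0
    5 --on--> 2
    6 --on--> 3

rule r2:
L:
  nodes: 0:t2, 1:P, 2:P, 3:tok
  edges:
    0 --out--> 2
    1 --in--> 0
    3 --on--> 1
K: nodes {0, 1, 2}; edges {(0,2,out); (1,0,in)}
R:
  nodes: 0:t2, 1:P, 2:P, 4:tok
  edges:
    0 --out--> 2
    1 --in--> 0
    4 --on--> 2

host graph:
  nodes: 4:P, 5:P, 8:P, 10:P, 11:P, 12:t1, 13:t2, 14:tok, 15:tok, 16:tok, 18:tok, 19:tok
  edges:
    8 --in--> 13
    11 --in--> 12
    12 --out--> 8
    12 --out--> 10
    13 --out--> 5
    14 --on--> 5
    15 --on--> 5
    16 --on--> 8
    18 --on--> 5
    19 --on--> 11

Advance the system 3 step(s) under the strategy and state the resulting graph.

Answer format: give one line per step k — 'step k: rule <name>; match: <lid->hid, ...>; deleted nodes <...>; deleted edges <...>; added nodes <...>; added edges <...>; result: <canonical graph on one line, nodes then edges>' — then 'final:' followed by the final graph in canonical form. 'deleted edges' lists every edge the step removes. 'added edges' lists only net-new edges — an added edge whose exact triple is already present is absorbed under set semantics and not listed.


step 1: rule r1; match: 0->12, 1->11, 2->8, 3->10, 4->19; deleted nodes 19; deleted edges (19,11,on); added nodes 20, 21; added edges (20,8,on); (21,10,on); result: nodes: 4:P, 5:P, 8:P, 10:P, 11:P, 12:t1, 13:t2, 14:tok, 15:tok, 16:tok, 18:tok, 20:tok, 21:tok edges: (8,13,in); (11,12,in); (12,8,out); (12,10,out); (13,5,out); (14,5,on); (15,5,on); (16,8,on); (18,5,on); (20,8,on); (21,10,on)
step 2: rule r2; match: 0->13, 1->8, 2->5, 3->16; deleted nodes 16; deleted edges (16,8,on); added nodes 22; added edges (22,5,on); result: nodes: 4:P, 5:P, 8:P, 10:P, 11:P, 12:t1, 13:t2, 14:tok, 15:tok, 18:tok, 20:tok, 21:tok, 22:tok edges: (8,13,in); (11,12,in); (12,8,out); (12,10,out); (13,5,out); (14,5,on); (15,5,on); (18,5,on); (20,8,on); (21,10,on); (22,5,on)
step 3: rule r2; match: 0->13, 1->8, 2->5, 3->20; deleted nodes 20; deleted edges (20,8,on); added nodes 23; added edges (23,5,on); result: nodes: 4:P, 5:P, 8:P, 10:P, 11:P, 12:t1, 13:t2, 14:tok, 15:tok, 18:tok, 21:tok, 22:tok, 23:tok edges: (8,13,in); (11,12,in); (12,8,out); (12,10,out); (13,5,out); (14,5,on); (15,5,on); (18,5,on); (21,10,on); (22,5,on); (23,5,on)
final:
nodes: 4:P, 5:P, 8:P, 10:P, 11:P, 12:t1, 13:t2, 14:tok, 15:tok, 18:tok, 21:tok, 22:tok, 23:tok
edges: (8,13,in); (11,12,in); (12,8,out); (12,10,out); (13,5,out); (14,5,on); (15,5,on); (18,5,on); (21,10,on); (22,5,on); (23,5,on)


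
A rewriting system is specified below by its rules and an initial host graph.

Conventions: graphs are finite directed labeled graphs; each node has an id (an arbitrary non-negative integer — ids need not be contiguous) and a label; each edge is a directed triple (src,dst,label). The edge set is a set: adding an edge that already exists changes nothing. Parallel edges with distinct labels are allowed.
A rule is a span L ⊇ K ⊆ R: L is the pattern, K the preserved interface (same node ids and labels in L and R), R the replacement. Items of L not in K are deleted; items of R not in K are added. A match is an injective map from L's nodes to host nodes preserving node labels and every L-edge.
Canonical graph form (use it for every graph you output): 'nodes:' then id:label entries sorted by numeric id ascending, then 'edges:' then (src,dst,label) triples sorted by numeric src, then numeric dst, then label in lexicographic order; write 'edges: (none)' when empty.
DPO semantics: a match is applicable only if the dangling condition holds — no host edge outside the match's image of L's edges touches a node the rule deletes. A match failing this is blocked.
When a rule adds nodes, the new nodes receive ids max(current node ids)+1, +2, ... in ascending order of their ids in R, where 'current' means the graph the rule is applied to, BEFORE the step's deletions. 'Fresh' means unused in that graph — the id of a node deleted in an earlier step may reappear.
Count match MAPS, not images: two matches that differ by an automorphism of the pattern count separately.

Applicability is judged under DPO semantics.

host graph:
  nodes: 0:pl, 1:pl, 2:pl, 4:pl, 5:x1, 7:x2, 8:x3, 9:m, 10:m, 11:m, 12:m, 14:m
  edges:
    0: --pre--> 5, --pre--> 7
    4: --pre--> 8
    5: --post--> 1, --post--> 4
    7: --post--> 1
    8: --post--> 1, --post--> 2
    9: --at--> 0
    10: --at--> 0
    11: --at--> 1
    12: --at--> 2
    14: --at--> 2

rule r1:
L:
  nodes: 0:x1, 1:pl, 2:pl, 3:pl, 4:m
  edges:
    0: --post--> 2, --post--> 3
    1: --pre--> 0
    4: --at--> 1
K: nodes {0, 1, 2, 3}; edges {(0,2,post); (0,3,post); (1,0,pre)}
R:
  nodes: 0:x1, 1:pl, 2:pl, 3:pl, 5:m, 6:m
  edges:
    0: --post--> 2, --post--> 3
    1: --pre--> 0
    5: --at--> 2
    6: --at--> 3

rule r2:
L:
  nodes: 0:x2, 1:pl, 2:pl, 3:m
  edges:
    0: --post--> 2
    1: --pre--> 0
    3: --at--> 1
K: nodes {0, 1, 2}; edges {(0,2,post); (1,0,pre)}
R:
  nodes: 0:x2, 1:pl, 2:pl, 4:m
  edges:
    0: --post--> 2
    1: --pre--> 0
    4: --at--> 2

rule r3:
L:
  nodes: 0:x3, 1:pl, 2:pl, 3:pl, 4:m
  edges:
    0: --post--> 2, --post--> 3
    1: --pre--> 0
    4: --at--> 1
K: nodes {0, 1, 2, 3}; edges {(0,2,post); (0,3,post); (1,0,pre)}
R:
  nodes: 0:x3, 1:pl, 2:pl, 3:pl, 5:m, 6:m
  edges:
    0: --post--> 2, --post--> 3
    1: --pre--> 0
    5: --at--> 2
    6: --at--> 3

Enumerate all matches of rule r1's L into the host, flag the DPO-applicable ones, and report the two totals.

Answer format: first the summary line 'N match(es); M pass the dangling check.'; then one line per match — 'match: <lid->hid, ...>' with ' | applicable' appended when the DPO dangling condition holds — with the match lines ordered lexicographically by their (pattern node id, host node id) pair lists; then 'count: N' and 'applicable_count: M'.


4 match(es); 4 pass the dangling check.
match: 0->5, 1->0, 2->1, 3->4, 4->9 | applicable
match: 0->5, 1->0, 2->1, 3->4, 4->10 | applicable
match: 0->5, 1->0, 2->4, 3->1, 4->9 | applicable
match: 0->5, 1->0, 2->4, 3->1, 4->10 | applicable
count: 4
applicable_count: 4


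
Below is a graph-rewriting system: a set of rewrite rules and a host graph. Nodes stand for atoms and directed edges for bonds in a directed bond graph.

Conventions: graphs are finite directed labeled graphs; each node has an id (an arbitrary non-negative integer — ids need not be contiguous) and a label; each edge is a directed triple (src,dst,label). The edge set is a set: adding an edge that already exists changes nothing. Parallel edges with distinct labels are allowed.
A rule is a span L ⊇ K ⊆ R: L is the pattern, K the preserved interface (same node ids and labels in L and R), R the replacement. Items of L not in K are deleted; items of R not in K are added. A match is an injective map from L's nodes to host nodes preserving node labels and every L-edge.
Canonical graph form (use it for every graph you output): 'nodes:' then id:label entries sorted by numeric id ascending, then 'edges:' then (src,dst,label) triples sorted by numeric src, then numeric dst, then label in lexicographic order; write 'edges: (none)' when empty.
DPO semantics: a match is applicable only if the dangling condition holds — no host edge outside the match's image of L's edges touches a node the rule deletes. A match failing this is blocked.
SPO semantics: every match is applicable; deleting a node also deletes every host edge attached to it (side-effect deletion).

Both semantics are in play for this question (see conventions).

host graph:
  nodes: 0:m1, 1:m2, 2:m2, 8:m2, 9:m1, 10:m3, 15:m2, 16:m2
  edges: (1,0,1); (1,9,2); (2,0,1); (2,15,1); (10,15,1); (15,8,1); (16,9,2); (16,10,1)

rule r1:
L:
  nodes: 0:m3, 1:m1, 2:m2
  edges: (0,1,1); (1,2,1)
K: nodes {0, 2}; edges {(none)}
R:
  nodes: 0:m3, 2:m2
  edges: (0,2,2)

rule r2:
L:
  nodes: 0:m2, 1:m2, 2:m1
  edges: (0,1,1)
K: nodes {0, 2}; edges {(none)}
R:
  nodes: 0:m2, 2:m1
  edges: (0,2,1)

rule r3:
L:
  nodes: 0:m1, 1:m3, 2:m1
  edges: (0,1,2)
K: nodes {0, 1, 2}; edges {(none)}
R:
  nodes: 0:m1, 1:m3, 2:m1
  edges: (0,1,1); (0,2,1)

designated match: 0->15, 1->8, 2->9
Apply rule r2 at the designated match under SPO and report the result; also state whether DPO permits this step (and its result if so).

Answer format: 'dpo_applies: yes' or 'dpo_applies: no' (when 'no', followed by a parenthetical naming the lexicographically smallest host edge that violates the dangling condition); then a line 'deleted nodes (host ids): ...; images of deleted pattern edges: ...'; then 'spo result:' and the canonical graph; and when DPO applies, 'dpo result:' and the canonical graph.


dpo_applies: yes
deleted nodes (host ids): 8; images of deleted pattern edges: (15,8,1)
spo result:
nodes: 0:m1, 1:m2, 2:m2, 9:m1, 10:m3, 15:m2, 16:m2
edges: (1,0,1); (1,9,2); (2,0,1); (2,15,1); (10,15,1); (15,9,1); (16,9,2); (16,10,1)
dpo result:
nodes: 0:m1, 1:m2, 2:m2, 9:m1, 10:m3, 15:m2, 16:m2
edges: (1,0,1); (1,9,2); (2,0,1); (2,15,1); (10,15,1); (15,9,1); (16,9,2); (16,10,1)


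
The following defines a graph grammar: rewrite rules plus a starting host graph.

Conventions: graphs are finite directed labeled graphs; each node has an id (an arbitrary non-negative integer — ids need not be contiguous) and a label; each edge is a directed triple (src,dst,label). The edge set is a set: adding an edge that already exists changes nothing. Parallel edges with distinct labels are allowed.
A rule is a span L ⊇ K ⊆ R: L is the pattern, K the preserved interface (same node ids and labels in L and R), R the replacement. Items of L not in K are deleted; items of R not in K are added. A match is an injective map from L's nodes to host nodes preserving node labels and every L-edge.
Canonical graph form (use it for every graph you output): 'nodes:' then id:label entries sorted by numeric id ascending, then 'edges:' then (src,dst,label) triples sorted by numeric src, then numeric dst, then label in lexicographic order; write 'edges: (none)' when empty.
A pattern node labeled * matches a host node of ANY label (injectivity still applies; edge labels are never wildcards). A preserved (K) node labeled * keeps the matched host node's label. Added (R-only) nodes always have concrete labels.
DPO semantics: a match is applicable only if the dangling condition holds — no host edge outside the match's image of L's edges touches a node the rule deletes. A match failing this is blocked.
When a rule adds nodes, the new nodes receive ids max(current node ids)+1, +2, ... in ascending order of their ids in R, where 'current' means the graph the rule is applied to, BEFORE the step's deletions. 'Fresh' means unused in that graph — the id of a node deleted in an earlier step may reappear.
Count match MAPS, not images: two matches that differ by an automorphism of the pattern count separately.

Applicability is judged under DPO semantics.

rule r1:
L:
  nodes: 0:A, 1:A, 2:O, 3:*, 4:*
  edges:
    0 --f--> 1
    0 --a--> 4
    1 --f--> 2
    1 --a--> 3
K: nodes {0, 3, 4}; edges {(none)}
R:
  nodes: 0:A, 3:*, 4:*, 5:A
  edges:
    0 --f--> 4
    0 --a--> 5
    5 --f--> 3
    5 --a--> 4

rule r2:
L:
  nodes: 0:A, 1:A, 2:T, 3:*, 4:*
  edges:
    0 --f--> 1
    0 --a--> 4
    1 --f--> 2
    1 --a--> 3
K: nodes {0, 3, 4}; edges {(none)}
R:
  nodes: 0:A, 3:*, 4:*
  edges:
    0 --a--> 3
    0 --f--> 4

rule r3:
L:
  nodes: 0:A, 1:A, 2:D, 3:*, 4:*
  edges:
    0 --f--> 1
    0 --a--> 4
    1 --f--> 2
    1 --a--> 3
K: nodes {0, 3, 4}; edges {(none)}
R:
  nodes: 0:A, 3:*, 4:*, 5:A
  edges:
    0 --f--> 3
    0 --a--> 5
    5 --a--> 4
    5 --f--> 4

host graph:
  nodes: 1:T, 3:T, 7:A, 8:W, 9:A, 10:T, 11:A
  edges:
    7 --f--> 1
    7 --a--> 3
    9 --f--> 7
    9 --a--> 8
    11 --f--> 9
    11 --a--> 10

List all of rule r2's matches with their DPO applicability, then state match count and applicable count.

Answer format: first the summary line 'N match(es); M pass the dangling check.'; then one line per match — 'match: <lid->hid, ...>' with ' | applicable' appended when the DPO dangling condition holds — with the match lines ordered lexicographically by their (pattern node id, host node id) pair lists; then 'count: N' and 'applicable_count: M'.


1 match(es); 1 pass the dangling check.
match: 0->9, 1->7, 2->1, 3->3, 4->8 | applicable
count: 1
applicable_count: 1


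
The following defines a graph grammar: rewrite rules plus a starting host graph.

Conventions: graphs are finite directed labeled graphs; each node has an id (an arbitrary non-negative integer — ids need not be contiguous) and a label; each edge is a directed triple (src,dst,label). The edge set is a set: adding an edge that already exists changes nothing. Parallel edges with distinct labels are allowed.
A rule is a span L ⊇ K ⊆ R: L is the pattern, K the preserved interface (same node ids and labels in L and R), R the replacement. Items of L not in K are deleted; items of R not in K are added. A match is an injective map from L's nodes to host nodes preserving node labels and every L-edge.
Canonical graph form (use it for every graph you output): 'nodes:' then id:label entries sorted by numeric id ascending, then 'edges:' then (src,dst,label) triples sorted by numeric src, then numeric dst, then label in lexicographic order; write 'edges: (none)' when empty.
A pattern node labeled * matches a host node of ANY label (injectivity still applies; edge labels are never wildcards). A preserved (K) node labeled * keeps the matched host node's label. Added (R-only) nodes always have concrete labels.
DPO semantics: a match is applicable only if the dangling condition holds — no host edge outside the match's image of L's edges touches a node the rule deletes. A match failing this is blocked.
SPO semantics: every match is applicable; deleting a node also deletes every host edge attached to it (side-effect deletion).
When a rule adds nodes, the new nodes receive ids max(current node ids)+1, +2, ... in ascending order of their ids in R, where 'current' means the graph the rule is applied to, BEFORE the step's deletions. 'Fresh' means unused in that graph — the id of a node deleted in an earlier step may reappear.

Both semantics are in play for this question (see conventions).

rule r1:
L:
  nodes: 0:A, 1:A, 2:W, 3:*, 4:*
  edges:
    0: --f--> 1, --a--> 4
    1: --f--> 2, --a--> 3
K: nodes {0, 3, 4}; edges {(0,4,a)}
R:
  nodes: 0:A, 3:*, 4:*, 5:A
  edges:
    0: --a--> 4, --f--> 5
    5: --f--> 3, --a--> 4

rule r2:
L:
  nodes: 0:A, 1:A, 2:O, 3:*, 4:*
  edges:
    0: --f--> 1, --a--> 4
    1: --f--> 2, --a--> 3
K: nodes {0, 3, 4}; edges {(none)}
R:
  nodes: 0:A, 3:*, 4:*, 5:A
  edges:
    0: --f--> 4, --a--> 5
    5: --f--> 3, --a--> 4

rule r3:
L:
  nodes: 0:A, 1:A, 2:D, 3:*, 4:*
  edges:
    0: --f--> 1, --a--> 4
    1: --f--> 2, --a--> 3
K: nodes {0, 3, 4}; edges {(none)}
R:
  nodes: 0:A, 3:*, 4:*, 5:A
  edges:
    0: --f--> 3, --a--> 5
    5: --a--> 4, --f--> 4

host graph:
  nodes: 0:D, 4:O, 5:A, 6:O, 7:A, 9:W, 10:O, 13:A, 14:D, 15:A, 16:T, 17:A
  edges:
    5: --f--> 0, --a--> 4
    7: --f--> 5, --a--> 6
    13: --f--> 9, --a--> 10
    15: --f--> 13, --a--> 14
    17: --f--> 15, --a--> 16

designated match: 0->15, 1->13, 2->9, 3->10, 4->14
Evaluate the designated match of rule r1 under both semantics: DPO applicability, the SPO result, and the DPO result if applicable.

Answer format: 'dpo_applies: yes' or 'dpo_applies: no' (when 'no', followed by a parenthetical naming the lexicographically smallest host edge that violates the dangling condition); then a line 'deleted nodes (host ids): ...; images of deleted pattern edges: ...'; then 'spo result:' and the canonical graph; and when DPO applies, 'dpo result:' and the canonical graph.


dpo_applies: yes
deleted nodes (host ids): 9, 13; images of deleted pattern edges: (13,9,f); (13,10,a); (15,13,f)
spo result:
nodes: 0:D, 4:O, 5:A, 6:O, 7:A, 10:O, 14:D, 15:A, 16:T, 17:A, 18:A
edges: (5,0,f); (5,4,a); (7,5,f); (7,6,a); (15,14,a); (15,18,f); (17,15,f); (17,16,a); (18,10,f); (18,14,a)
dpo result:
nodes: 0:D, 4:O, 5:A, 6:O, 7:A, 10:O, 14:D, 15:A, 16:T, 17:A, 18:A
edges: (5,0,f); (5,4,a); (7,5,f); (7,6,a); (15,14,a); (15,18,f); (17,15,f); (17,16,a); (18,10,f); (18,14,a)


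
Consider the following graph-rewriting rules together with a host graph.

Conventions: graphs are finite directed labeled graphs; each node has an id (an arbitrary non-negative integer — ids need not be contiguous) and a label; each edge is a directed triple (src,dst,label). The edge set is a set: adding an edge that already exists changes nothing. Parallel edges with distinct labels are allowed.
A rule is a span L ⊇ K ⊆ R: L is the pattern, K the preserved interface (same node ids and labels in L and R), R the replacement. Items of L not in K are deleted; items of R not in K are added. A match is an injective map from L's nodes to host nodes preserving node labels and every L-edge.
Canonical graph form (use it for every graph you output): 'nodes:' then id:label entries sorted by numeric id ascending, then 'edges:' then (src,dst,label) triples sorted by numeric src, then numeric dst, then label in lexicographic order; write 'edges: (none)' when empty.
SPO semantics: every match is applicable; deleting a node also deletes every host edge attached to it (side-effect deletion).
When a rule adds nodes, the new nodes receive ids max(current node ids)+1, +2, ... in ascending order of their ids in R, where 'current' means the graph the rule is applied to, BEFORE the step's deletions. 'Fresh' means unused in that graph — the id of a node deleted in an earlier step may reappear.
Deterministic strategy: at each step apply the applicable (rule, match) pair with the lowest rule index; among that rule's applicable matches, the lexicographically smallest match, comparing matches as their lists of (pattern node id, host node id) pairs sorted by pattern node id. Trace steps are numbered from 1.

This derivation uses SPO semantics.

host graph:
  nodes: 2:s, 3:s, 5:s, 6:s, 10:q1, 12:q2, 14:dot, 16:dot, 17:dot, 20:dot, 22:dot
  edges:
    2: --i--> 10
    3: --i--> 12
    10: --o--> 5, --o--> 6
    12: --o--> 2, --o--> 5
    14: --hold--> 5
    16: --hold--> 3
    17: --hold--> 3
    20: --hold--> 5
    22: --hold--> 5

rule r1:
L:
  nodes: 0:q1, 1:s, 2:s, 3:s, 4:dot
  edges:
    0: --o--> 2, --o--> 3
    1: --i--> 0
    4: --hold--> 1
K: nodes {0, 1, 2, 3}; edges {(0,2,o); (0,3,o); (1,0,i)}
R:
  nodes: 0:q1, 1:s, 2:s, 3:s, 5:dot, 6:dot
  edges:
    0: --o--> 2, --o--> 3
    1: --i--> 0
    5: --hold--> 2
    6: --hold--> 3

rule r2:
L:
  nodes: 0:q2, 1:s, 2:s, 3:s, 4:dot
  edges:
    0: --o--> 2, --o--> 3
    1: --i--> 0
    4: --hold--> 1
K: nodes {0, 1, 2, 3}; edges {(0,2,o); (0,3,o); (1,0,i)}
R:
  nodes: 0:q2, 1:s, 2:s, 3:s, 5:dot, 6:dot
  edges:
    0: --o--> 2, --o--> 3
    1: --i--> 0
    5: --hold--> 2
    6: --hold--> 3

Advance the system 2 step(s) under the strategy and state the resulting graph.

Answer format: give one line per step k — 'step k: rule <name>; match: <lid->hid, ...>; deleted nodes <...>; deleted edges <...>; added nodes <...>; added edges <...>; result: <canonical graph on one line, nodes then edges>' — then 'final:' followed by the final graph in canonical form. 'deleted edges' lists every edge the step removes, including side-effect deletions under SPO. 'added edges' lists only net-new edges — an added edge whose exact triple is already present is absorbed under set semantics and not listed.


step 1: rule r2; match: 0->12, 1->3, 2->2, 3->5, 4->16; deleted nodes 16; deleted edges (16,3,hold); added nodes 23, 24; added edges (23,2,hold); (24,5,hold); result: nodes: 2:s, 3:s, 5:s, 6:s, 10:q1, 12:q2, 14:dot, 17:dot, 20:dot, 22:dot, 23:dot, 24:dot edges: (2,10,i); (3,12,i); (10,5,o); (10,6,o); (12,2,o); (12,5,o); (14,5,hold); (17,3,hold); (20,5,hold); (22,5,hold); (23,2,hold); (24,5,hold)
step 2: rule r1; match: 0->10, 1->2, 2->5, 3->6, 4->23; deleted nodes 23; deleted edges (23,2,hold); added nodes 25, 26; added edges (25,5,hold); (26,6,hold); result: nodes: 2:s, 3:s, 5:s, 6:s, 10:q1, 12:q2, 14:dot, 17:dot, 20:dot, 22:dot, 24:dot, 25:dot, 26:dot edges: (2,10,i); (3,12,i); (10,5,o); (10,6,o); (12,2,o); (12,5,o); (14,5,hold); (17,3,hold); (20,5,hold); (22,5,hold); (24,5,hold); (25,5,hold); (26,6,hold)
final:
nodes: 2:s, 3:s, 5:s, 6:s, 10:q1, 12:q2, 14:dot, 17:dot, 20:dot, 22:dot, 24:dot, 25:dot, 26:dot
edges: (2,10,i); (3,12,i); (10,5,o); (10,6,o); (12,2,o); (12,5,o); (14,5,hold); (17,3,hold); (20,5,hold); (22,5,hold); (24,5,hold); (25,5,hold); (26,6,hold)


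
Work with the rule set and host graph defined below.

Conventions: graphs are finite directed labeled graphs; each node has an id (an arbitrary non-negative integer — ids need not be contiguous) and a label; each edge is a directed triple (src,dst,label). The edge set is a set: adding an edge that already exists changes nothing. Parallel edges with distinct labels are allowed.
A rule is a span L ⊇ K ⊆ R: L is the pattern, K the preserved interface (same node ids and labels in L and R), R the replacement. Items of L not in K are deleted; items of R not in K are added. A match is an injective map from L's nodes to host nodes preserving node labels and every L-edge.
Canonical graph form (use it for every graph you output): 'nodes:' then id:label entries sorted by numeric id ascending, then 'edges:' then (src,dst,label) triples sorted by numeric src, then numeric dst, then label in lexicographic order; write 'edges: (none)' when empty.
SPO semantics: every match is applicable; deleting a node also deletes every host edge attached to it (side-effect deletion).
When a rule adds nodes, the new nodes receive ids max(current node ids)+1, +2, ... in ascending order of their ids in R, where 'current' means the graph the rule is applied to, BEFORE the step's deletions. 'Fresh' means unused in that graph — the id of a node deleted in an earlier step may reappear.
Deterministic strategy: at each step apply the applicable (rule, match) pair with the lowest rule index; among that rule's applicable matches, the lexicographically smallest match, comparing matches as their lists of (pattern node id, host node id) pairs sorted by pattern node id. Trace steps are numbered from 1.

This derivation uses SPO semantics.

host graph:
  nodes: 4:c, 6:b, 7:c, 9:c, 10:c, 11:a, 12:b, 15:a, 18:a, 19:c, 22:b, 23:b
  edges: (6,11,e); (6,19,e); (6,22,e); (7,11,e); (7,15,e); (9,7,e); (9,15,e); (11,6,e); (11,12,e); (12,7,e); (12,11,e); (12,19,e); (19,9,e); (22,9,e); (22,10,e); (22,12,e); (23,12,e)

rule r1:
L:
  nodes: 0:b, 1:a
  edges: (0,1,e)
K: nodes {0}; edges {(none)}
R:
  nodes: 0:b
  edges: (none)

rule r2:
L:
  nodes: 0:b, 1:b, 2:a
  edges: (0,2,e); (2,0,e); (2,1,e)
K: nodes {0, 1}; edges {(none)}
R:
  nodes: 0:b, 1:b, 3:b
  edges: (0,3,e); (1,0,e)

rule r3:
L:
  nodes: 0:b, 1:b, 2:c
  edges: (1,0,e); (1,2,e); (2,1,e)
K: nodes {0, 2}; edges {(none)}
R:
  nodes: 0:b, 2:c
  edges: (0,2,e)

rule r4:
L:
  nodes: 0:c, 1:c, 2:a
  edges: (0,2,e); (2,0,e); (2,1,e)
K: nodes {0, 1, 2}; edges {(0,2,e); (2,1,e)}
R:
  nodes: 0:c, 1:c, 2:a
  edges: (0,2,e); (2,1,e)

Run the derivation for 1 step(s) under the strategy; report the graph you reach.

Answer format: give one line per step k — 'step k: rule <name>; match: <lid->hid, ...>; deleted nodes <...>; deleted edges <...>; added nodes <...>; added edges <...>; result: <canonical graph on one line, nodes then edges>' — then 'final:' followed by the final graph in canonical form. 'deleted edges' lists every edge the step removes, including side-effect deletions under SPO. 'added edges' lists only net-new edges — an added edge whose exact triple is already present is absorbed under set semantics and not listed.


step 1: rule r1; match: 0->6, 1->11; deleted nodes 11; deleted edges (6,11,e); (7,11,e); (11,6,e); (11,12,e); (12,11,e); added nodes (none); added edges (none); result: nodes: 4:c, 6:b, 7:c, 9:c, 10:c, 12:b, 15:a, 18:a, 19:c, 22:b, 23:b edges: (6,19,e); (6,22,e); (7,15,e); (9,7,e); (9,15,e); (12,7,e); (12,19,e); (19,9,e); (22,9,e); (22,10,e); (22,12,e); (23,12,e)
final:
nodes: 4:c, 6:b, 7:c, 9:c, 10:c, 12:b, 15:a, 18:a, 19:c, 22:b, 23:b
edges: (6,19,e); (6,22,e); (7,15,e); (9,7,e); (9,15,e); (12,7,e); (12,19,e); (19,9,e); (22,9,e); (22,10,e); (22,12,e); (23,12,e)


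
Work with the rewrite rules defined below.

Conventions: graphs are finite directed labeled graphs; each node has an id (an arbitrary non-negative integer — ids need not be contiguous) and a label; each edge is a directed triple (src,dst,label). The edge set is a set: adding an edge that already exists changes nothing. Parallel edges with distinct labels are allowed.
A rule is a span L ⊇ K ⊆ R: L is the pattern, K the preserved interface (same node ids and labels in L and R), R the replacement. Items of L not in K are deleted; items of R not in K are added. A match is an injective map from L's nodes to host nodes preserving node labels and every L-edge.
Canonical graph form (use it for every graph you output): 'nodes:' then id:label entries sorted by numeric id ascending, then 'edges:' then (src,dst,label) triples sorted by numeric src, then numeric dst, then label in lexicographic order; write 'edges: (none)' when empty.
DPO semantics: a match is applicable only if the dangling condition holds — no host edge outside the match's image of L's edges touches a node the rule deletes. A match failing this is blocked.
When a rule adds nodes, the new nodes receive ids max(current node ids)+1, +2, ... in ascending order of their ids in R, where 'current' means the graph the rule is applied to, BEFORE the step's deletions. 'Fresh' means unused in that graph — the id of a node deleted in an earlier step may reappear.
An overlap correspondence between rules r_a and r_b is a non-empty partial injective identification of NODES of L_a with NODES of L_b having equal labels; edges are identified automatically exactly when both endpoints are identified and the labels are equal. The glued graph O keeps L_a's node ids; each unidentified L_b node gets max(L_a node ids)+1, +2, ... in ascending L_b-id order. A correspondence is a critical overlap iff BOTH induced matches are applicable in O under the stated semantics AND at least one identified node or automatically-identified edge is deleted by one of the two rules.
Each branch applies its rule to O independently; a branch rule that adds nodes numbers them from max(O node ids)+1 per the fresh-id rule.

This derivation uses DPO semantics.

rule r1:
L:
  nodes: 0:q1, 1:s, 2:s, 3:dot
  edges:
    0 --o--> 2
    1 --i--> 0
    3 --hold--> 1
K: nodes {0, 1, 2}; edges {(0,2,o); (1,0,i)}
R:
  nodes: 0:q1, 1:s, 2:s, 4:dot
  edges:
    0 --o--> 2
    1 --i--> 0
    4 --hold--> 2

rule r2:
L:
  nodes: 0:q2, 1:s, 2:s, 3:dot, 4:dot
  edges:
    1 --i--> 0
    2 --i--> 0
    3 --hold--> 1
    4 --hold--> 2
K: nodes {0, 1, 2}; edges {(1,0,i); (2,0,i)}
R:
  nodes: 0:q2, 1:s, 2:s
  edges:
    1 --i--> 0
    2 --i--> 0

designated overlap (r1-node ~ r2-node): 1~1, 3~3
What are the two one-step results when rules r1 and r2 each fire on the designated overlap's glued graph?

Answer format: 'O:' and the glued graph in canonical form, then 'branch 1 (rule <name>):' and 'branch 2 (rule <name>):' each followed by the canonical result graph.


O:
nodes: 0:q1, 1:s, 2:s, 3:dot, 4:q2, 5:s, 6:dot
edges: (0,2,o); (1,0,i); (1,4,i); (3,1,hold); (5,4,i); (6,5,hold)
branch 1 (rule r1):
nodes: 0:q1, 1:s, 2:s, 4:q2, 5:s, 6:dot, 7:dot
edges: (0,2,o); (1,0,i); (1,4,i); (5,4,i); (6,5,hold); (7,2,hold)
branch 2 (rule r2):
nodes: 0:q1, 1:s, 2:s, 4:q2, 5:s
edges: (0,2,o); (1,0,i); (1,4,i); (5,4,i)


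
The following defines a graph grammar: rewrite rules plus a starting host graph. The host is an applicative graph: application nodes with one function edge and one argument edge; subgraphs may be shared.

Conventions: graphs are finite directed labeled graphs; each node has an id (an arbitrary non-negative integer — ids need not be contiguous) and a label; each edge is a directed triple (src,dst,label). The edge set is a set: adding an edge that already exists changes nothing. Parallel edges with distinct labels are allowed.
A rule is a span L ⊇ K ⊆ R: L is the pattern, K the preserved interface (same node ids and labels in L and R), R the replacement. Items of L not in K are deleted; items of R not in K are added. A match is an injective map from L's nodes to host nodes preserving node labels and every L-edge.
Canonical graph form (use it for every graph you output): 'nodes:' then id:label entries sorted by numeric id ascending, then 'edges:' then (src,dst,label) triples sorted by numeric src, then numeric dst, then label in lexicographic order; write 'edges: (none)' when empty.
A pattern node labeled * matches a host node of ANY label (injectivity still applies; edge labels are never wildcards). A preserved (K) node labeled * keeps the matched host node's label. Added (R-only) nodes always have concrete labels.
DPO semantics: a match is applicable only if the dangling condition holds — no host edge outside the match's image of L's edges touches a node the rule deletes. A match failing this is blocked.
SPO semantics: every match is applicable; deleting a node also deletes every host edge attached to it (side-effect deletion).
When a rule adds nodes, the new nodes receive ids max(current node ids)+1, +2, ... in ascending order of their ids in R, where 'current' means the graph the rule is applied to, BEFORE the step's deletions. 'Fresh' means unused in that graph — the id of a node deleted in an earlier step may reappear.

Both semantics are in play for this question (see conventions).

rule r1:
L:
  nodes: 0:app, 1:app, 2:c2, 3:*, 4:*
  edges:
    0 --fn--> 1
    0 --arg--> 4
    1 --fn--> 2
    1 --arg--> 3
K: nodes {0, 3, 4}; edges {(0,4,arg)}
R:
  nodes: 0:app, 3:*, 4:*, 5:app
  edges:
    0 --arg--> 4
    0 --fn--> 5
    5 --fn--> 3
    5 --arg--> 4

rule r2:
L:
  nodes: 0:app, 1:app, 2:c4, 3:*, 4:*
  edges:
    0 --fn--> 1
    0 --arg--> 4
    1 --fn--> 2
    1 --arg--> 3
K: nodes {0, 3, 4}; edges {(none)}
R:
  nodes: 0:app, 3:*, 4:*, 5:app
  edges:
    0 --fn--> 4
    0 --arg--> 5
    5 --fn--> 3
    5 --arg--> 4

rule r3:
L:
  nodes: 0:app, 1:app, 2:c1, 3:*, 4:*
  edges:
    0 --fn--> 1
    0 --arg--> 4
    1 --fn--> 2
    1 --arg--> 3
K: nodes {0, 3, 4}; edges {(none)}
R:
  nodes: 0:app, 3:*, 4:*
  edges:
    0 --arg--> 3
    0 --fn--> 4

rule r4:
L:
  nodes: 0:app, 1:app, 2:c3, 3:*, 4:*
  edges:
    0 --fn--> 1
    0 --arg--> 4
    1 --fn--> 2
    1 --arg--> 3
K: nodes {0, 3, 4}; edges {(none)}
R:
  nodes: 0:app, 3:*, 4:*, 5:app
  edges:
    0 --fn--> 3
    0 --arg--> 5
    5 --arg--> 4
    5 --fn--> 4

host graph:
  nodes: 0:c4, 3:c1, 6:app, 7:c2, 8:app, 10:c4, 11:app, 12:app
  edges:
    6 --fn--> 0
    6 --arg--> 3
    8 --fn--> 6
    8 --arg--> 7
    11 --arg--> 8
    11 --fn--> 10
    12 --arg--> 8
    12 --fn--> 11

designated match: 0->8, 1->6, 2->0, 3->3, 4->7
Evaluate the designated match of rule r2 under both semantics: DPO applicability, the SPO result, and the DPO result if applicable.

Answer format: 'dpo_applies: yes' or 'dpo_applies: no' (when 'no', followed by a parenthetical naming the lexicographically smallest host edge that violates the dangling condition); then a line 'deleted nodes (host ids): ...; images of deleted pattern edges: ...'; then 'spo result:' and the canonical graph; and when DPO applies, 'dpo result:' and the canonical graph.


dpo_applies: yes
deleted nodes (host ids): 0, 6; images of deleted pattern edges: (6,0,fn); (6,3,arg); (8,6,fn); (8,7,arg)
spo result:
nodes: 3:c1, 7:c2, 8:app, 10:c4, 11:app, 12:app, 13:app
edges: (8,7,fn); (8,13,arg); (11,8,arg); (11,10,fn); (12,8,arg); (12,11,fn); (13,3,fn); (13,7,arg)
dpo result:
nodes: 3:c1, 7:c2, 8:app, 10:c4, 11:app, 12:app, 13:app
edges: (8,7,fn); (8,13,arg); (11,8,arg); (11,10,fn); (12,8,arg); (12,11,fn); (13,3,fn); (13,7,arg)
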